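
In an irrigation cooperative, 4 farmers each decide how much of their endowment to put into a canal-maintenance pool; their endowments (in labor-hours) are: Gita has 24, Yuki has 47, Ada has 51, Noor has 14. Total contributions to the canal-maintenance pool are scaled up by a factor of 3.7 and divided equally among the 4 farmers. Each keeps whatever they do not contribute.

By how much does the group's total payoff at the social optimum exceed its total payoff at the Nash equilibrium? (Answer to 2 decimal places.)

367.20 labor-hours

The private return per contributed unit is 3.7/4 = 0.9250 < 1 for every player regardless of endowment, so the Nash equilibrium is zero contribution and the group total is Σ E_j = 24 + 47 + 51 + 14 = 136.
Each contributed unit returns 3.700 to the group, so the social optimum is full contribution by everyone: group total = 3.700 × 136 = 503.20.
Efficiency loss = (3.700 − 1) × 136 = 367.20.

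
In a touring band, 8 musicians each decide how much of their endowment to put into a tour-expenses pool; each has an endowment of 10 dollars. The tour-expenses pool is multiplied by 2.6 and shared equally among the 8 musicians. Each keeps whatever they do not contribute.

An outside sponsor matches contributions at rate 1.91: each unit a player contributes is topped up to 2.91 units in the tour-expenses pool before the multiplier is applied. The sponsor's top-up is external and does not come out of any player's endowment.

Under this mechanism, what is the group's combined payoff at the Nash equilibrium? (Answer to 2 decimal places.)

Even with the mechanism, each unit contributed returns only 2.6 × 2.91 / 8 = 0.9458 per unit of net cost, so contributing nothing is still dominant.
At the Nash equilibrium no one contributes; group total payoff = 8 × 10 = 80.

80.00 dollars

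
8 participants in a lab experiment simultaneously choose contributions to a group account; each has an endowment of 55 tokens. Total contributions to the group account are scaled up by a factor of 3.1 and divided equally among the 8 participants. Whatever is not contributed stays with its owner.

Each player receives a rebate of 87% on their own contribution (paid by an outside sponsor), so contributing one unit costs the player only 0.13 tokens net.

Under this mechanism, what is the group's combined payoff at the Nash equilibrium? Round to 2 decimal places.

1746.80 tokens

With the mechanism, a contributed unit returns (3.1/8) / 0.13 = 2.9808 per unit of net cost to the contributor — now above 1 — so contributing fully is weakly dominant for every player.
At the Nash equilibrium everyone contributes 55. Group total payoff = 8 × (55 × 0.87 + 3.1 × 55) = 1746.80.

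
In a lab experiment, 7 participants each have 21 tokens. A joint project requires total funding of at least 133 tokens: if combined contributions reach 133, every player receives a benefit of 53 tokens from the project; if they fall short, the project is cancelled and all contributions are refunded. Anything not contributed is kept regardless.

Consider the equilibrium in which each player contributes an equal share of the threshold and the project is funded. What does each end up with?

Equal share of the threshold: 133/7 = 19.
At this profile no one gains by cutting their contribution: any cut drops the total below 133, the project is cancelled, contributions are refunded, and the deviator ends with 21, which is less than 21 − 19 + 53 = 55. Contributing more than 19 just wastes the excess. So contributing exactly 19 is a best response.
Each player's payoff: 21 − 19 + 53 = 55.

55 tokens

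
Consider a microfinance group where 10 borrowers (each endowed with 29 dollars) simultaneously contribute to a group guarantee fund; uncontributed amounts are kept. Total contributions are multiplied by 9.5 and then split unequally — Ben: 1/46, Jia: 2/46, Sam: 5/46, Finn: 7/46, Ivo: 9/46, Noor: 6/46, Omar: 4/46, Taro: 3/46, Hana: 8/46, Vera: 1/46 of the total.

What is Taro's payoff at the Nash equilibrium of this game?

Each unit j contributes comes back to j as 9.5 × (j's share), so j prefers to contribute only if that share exceeds 1/9.5 = 0.1053; otherwise keeping the unit dominates.
The shares above 0.1053 belong to Sam, Finn, Ivo, Noor and Hana, contributing 29 each; the remaining 5 contribute 0. Total contributed: 145.
Taro keeps 29 and receives 9.5 × 145 × 3/46 = 89.84 from the group guarantee fund, for a payoff of 118.84.

118.84 dollars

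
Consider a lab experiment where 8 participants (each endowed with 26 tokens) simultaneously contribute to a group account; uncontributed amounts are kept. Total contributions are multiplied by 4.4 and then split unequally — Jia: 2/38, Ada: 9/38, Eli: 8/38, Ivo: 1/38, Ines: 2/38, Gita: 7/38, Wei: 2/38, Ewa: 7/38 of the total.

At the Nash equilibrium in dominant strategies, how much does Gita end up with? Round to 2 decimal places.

For player j, contributing a unit is worthwhile iff 4.4 × (j's share) ≥ 1, i.e. iff j's share is at least 0.2273.
Only Ada (9/38) clears that bar, contributing 26; the remaining 7 contribute 0. Total contributed: 26.
Gita keeps 26 and receives 4.4 × 26 × 7/38 = 21.07 from the group account, for a payoff of 47.07.

47.07 tokens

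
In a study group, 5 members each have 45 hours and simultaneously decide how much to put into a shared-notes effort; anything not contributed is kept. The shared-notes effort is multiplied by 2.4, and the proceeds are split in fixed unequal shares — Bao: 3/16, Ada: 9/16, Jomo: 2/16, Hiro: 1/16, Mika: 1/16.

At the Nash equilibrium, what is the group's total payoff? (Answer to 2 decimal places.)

288.00 hours

Player j's private return per contributed unit is 2.4 × (j's share). Contributing is weakly dominant for j when that share is at least 1/2.4 = 0.4167, and contributing 0 is dominant otherwise.
Only Ada (9/16) clears that bar, contributing 45; the remaining 4 contribute 0. Total contributed: 45.
The shared-notes effort pays out 2.4 × 45 = 108.00 in total (split across the unequal shares, but the aggregate is all that matters for the group sum).
The 4 free-riders keep 45 each, adding 180. Group total = 180 + 108.00 = 288.00.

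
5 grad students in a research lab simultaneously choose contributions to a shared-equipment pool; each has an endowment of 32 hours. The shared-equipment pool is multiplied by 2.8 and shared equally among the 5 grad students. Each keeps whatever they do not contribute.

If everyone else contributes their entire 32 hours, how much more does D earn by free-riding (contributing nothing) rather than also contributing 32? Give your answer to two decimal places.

Switching from a contribution of 32 to 0 lets D keep an extra 32 hours, but lowers the shared-equipment pool by 32, which costs D their own share of that drop: 2.8/5 × 32 = 17.92.
Net gain = 32 − 17.92 = 14.08. The private return per contributed unit (0.5600) is below 1, so free-riding is indeed the best response regardless of what the others do.

14.08 hours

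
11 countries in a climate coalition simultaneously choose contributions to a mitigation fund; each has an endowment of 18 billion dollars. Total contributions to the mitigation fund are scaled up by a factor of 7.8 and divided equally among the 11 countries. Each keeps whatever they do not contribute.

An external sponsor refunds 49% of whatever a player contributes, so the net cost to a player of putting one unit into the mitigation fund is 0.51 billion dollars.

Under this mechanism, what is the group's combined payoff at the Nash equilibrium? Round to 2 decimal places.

With the mechanism, a contributed unit returns (7.8/11) / 0.51 = 1.3904 per unit of net cost to the contributor — now above 1 — so contributing fully is weakly dominant for every player.
So the Nash equilibrium is full contribution by all 11; the group earns 11 × (18 × 0.49 + 7.8 × 18) = 1641.42.

1641.42 billion dollars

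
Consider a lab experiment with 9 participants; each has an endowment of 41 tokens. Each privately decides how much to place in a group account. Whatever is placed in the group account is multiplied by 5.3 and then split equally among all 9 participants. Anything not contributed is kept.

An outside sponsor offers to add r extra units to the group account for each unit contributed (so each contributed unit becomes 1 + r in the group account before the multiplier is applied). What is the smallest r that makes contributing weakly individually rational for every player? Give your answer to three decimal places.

With matching at rate r, one contributed unit becomes (1 + r) in the group account and returns 5.3 × (1 + r) / 9 to the contributor.
Setting this equal to 1: 1 + r = 9/5.3 = 1.6981.
So the minimum matching rate is r = 1.6981 − 1 = 0.698.

0.698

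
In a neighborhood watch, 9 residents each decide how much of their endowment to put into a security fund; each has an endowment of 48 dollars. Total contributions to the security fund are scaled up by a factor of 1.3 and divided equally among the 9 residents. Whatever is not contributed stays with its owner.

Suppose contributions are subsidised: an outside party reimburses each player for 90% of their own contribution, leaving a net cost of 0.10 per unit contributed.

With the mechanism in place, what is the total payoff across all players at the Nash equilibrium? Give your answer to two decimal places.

950.40 dollars

The effective private return per unit is now (1.3/9) / 0.10 = 1.4444 > 1, so every player's dominant strategy flips to full contribution.
At the Nash equilibrium everyone contributes 48. Group total payoff = 9 × (48 × 0.90 + 1.3 × 48) = 950.40.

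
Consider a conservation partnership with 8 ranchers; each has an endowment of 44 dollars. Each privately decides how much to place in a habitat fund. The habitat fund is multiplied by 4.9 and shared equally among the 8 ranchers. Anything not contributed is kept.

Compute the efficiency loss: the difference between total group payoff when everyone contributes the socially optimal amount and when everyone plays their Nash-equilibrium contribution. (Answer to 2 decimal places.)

Each contributed unit returns 4.9/8 = 0.6125 to its contributor — below 1 — so contributing 0 is dominant for every player. At the Nash equilibrium everyone keeps their 44, and the group total is 8 × 44 = 352.
Each contributed unit returns 4.900 to the group as a whole (0.6125 to each of 8 players), which exceeds 1, so the social optimum is full contribution: group total = 4.900 × 352 = 1724.80.
Efficiency loss = 1724.80 − 352 = 1372.80.

1372.80 dollars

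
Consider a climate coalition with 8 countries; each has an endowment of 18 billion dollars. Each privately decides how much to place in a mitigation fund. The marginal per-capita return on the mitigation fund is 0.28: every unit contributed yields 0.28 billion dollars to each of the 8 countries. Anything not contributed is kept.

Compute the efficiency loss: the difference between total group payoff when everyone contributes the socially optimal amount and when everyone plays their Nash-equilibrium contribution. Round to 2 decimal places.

178.56 billion dollars

The private return per contributed unit is 0.28 < 1, so contributing 0 is dominant for every player. At the Nash equilibrium everyone keeps their 18, and the group total is 8 × 18 = 144.
Each contributed unit returns 2.240 to the group as a whole (0.28 to each of 8 players), which exceeds 1, so the social optimum is full contribution: group total = 2.240 × 144 = 322.56.
Efficiency loss = 322.56 − 144 = 178.56.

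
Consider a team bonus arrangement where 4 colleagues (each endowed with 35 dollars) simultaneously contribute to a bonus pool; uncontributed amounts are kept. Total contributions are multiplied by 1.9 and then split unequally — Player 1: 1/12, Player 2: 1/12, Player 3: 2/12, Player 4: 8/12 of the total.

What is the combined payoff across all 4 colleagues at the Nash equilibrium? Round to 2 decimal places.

171.50 dollars

Player j's private return per contributed unit is 1.9 × (j's share). Contributing is weakly dominant for j when that share is at least 1/1.9 = 0.5263, and contributing 0 is dominant otherwise.
Only Player 4 (8/12) clears that bar, contributing 35; the remaining 3 contribute 0. Total contributed: 35.
The bonus pool pays out 1.9 × 35 = 66.50 in total (split across the unequal shares, but the aggregate is all that matters for the group sum).
The 3 free-riders keep 35 each, adding 105. Group total = 105 + 66.50 = 171.50.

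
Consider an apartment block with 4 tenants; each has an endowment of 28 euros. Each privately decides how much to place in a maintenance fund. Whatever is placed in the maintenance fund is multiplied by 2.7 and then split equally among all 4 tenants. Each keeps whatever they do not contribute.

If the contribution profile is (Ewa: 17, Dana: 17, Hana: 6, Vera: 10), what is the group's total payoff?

Total contributed: 17 + 17 + 6 + 10 = 50; total kept: 4 × 28 − 50 = 62.
The maintenance fund pays out 2.7 × 50 = 135.00 in aggregate.
Group total = 62 + 135.00 = 197.00.

197.00 euros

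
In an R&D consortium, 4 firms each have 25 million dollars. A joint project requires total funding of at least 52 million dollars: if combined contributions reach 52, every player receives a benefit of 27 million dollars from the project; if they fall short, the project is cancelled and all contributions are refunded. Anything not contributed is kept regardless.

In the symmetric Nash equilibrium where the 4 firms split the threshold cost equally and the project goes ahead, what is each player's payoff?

39 million dollars

Equal share of the threshold: 52/4 = 13.
At this profile no one gains by cutting their contribution: any cut drops the total below 52, the project is cancelled, contributions are refunded, and the deviator ends with 25, which is less than 25 − 13 + 27 = 39. Contributing more than 13 just wastes the excess. So contributing exactly 13 is a best response.
Each player's payoff: 25 − 13 + 27 = 39.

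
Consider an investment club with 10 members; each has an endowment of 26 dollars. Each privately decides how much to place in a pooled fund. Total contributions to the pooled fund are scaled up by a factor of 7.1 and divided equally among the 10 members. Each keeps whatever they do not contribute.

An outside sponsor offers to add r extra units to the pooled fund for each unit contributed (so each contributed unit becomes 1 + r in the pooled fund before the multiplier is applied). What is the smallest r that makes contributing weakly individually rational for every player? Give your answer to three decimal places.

With matching at rate r, one contributed unit becomes (1 + r) in the pooled fund and returns 7.1 × (1 + r) / 10 to the contributor.
Setting this equal to 1: 1 + r = 10/7.1 = 1.4085.
So the minimum matching rate is r = 1.4085 − 1 = 0.408.

0.408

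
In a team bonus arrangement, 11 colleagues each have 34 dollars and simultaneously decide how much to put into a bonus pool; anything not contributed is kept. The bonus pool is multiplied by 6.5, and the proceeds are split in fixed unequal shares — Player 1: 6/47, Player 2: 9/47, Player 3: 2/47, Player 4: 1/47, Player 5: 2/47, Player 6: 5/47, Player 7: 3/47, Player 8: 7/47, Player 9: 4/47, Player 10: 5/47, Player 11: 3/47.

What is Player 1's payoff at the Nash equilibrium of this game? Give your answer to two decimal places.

62.21 dollars

A player with share s gets back 6.5·s per unit contributed, so full contribution is dominant for anyone with s > 1/6.5 = 0.1538 and zero contribution is dominant for anyone below.
Player 2 alone (share 9/47) is above the threshold, contributing 34; the remaining 10 contribute 0. Total contributed: 34.
Player 1 keeps 34 and receives 6.5 × 34 × 6/47 = 28.21 from the bonus pool, for a payoff of 62.21.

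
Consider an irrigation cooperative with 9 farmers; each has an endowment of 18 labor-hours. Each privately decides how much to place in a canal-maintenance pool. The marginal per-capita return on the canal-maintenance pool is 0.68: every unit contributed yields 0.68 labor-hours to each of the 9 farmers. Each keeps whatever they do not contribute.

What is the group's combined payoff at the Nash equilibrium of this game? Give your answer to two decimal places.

The private return per contributed unit is 0.68 < 1, so contributing 0 is dominant for every player. At the Nash equilibrium everyone keeps their 18, and the group total is 9 × 18 = 162.

162.00 labor-hours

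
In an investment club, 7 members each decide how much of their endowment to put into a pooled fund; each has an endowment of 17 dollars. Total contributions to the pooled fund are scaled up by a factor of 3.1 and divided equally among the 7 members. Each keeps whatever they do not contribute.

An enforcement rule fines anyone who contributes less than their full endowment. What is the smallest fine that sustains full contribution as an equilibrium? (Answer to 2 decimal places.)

Given the others contribute fully, the best deviation is to contribute 0 (any partial contribution still incurs the fine and gives up units whose private return 0.4429 is below 1).
Deviating from 17 to 0 saves 17 dollars but forfeits the deviator's share of the drop in the pooled fund: 3.1/7 × 17 = 7.53.
So the deviation gain is 17 − 7.53 = 9.47, and the fine must be at least 9.47 dollars to wipe it out.

9.47 dollars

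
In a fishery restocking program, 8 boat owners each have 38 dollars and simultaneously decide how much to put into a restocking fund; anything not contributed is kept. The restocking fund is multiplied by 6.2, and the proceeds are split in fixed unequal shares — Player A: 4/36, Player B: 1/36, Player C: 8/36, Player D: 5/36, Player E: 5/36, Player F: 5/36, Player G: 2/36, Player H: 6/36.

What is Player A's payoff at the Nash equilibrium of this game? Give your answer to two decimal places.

Each unit j contributes comes back to j as 6.2 × (j's share), so j prefers to contribute only if that share exceeds 1/6.2 = 0.1613; otherwise keeping the unit dominates.
The shares above 0.1613 belong to Player C and Player H, contributing 38 each; the remaining 6 contribute 0. Total contributed: 76.
Player A keeps 38 and receives 6.2 × 76 × 4/36 = 52.36 from the restocking fund, for a payoff of 90.36.

90.36 dollars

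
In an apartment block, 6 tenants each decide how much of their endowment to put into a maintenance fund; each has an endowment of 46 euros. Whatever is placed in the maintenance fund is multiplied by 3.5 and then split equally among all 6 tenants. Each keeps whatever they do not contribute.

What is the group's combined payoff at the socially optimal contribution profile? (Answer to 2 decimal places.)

966.00 euros

Each contributed unit returns 3.500 to the group as a whole (0.5833 to each of 6 players), which exceeds 1, so the social optimum is full contribution: group total = 3.500 × 276 = 966.00.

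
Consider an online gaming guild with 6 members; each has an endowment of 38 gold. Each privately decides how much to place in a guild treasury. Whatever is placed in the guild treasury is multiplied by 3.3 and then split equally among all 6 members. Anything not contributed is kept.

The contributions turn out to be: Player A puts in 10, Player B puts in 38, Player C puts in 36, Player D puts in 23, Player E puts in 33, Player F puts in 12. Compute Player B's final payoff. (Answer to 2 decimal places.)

83.60 gold

Total contributed: 10 + 38 + 36 + 23 + 33 + 12 = 152.
Each receives 3.3 × 152 / 6 = 83.60 from the guild treasury.
Player B keeps 38 − 38 = 0, so Player B's payoff is 0 + 83.60 = 83.60.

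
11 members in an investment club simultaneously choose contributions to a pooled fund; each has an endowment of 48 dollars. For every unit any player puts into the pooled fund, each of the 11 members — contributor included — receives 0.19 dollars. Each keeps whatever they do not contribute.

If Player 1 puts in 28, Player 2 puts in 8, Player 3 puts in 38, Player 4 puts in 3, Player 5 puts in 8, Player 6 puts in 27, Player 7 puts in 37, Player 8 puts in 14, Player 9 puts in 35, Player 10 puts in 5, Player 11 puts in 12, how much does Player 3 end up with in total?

50.85 dollars

Total contributed: 28 + 8 + 38 + 3 + 8 + 27 + 37 + 14 + 35 + 5 + 12 = 215.
Each receives 0.19 × 215 = 40.85 from the pooled fund.
Player 3 keeps 48 − 38 = 10, so Player 3's payoff is 10 + 40.85 = 50.85.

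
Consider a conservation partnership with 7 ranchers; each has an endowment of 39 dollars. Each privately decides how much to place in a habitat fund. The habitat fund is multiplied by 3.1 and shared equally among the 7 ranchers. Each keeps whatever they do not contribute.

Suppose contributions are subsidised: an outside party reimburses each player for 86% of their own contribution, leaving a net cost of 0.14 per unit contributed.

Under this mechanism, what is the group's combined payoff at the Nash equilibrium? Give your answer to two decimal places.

Under the mechanism each unit contributed yields (3.1/7) / 0.14 = 3.1633 back to its contributor per unit of net cost, which exceeds 1, making full contribution the dominant choice for everyone.
At the Nash equilibrium everyone contributes 39. Group total payoff = 7 × (39 × 0.86 + 3.1 × 39) = 1081.08.

1081.08 dollars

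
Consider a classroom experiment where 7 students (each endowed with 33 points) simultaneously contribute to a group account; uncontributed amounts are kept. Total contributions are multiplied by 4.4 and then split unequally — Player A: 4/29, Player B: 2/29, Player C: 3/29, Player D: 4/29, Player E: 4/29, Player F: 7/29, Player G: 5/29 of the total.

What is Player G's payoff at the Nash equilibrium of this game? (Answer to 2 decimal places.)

A player with share s gets back 4.4·s per unit contributed, so full contribution is dominant for anyone with s > 1/4.4 = 0.2273 and zero contribution is dominant for anyone below.
Player F alone (share 7/29) is above the threshold, contributing 33; the remaining 6 contribute 0. Total contributed: 33.
Player G keeps 33 and receives 4.4 × 33 × 5/29 = 25.03 from the group account, for a payoff of 58.03.

58.03 points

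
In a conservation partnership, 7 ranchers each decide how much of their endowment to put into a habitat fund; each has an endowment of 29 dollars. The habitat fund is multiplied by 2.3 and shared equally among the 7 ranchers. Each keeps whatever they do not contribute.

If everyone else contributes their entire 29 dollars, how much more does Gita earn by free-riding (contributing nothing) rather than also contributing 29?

Switching from a contribution of 29 to 0 lets Gita keep an extra 29 dollars, but lowers the habitat fund by 29, which costs Gita their own share of that drop: 2.3/7 × 29 = 9.53.
Net gain = 29 − 9.53 = 19.47. The private return per contributed unit (0.3286) is below 1, so free-riding is indeed the best response regardless of what the others do.

19.47 dollars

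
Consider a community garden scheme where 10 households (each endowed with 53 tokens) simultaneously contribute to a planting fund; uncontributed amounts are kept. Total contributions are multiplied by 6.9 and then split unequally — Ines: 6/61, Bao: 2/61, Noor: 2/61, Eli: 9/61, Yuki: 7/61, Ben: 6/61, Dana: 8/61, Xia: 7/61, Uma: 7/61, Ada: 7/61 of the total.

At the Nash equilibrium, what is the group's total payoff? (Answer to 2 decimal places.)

A player with share s gets back 6.9·s per unit contributed, so full contribution is dominant for anyone with s > 1/6.9 = 0.1449 and zero contribution is dominant for anyone below.
The only share above 0.1449 is Eli's 9/61, contributing 53; the remaining 9 contribute 0. Total contributed: 53.
The planting fund pays out 6.9 × 53 = 365.70 in total (split across the unequal shares, but the aggregate is all that matters for the group sum).
The 9 free-riders keep 53 each, adding 477. Group total = 477 + 365.70 = 842.70.

842.70 tokens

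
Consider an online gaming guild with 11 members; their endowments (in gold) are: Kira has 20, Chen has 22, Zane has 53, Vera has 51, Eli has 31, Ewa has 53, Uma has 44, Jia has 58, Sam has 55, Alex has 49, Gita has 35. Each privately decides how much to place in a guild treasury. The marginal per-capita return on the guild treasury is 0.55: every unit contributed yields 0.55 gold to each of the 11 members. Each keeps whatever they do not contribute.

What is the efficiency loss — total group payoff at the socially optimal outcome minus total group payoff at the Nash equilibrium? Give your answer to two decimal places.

The private return per contributed unit is 0.55 < 1 for everyone, so the Nash equilibrium is zero contribution and the group total is Σ E_j = 20 + 22 + 53 + 51 + 31 + 53 + 44 + 58 + 55 + 49 + 35 = 471.
Each contributed unit returns 6.050 to the group, so the social optimum is full contribution by everyone: group total = 6.050 × 471 = 2849.55.
Efficiency loss = (6.050 − 1) × 471 = 2378.55.

2378.55 gold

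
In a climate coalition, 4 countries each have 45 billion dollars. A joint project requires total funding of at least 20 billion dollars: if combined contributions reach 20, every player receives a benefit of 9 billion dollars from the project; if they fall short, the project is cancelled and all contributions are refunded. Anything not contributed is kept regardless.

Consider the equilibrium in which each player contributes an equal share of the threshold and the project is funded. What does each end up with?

49 billion dollars

Equal share of the threshold: 20/4 = 5.
At this profile no one gains by cutting their contribution: any cut drops the total below 20, the project is cancelled, contributions are refunded, and the deviator ends with 45, which is less than 45 − 5 + 9 = 49. Contributing more than 5 just wastes the excess. So contributing exactly 5 is a best response.
Each player's payoff: 45 − 5 + 9 = 49.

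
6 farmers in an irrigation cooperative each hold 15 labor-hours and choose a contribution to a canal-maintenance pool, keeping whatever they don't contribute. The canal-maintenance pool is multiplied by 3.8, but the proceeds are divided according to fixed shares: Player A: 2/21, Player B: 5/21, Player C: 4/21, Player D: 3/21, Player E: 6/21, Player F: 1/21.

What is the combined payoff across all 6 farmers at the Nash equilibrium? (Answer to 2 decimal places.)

132.00 labor-hours

For player j, contributing a unit is worthwhile iff 3.8 × (j's share) ≥ 1, i.e. iff j's share is at least 0.2632.
Only Player E (6/21) clears that bar, contributing 15; the remaining 5 contribute 0. Total contributed: 15.
The canal-maintenance pool pays out 3.8 × 15 = 57.00 in total (split across the unequal shares, but the aggregate is all that matters for the group sum).
The 5 free-riders keep 15 each, adding 75. Group total = 75 + 57.00 = 132.00.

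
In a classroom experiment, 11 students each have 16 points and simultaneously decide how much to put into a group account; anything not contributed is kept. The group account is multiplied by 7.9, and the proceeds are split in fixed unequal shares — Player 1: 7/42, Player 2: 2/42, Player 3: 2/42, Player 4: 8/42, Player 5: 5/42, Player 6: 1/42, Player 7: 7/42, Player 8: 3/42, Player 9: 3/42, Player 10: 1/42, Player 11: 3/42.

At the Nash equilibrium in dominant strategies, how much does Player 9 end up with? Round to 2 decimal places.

43.09 points

Each unit j contributes comes back to j as 7.9 × (j's share), so j prefers to contribute only if that share exceeds 1/7.9 = 0.1266; otherwise keeping the unit dominates.
Player 1, Player 4 and Player 7 clear that bar, contributing 16 each; the remaining 8 contribute 0. Total contributed: 48.
Player 9 keeps 16 and receives 7.9 × 48 × 3/42 = 27.09 from the group account, for a payoff of 43.09.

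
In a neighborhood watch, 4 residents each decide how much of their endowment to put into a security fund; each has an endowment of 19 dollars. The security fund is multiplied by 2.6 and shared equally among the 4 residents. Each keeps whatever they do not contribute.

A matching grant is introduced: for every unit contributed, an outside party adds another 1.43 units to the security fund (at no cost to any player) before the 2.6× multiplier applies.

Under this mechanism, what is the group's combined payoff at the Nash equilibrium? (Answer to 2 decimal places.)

480.17 dollars

The effective private return per unit is now 2.6 × 2.43 / 4 = 1.5795 > 1, so every player's dominant strategy flips to full contribution.
At the Nash equilibrium everyone contributes 19. Group total payoff = 2.6 × 2.43 × 76 = 480.17.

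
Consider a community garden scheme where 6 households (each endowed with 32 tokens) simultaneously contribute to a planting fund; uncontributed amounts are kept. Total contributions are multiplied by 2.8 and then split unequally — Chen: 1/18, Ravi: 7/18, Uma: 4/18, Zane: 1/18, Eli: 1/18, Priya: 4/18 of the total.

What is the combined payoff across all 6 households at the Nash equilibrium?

249.60 tokens

Each unit j contributes comes back to j as 2.8 × (j's share), so j prefers to contribute only if that share exceeds 1/2.8 = 0.3571; otherwise keeping the unit dominates.
Only Ravi (7/18) clears that bar, contributing 32; the remaining 5 contribute 0. Total contributed: 32.
The planting fund pays out 2.8 × 32 = 89.60 in total (split across the unequal shares, but the aggregate is all that matters for the group sum).
The 5 free-riders keep 32 each, adding 160. Group total = 160 + 89.60 = 249.60.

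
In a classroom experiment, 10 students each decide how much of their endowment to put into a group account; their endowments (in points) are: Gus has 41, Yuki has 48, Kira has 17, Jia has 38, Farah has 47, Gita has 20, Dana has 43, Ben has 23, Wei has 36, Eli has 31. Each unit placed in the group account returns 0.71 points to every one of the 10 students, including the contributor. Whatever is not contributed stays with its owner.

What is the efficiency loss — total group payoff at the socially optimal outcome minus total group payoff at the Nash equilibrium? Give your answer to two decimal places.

The private return per contributed unit is 0.71 < 1 for everyone, so the Nash equilibrium is zero contribution and the group total is Σ E_j = 41 + 48 + 17 + 38 + 47 + 20 + 43 + 23 + 36 + 31 = 344.
Each contributed unit returns 7.100 to the group, so the social optimum is full contribution by everyone: group total = 7.100 × 344 = 2442.40.
Efficiency loss = (7.100 − 1) × 344 = 2098.40.

2098.40 points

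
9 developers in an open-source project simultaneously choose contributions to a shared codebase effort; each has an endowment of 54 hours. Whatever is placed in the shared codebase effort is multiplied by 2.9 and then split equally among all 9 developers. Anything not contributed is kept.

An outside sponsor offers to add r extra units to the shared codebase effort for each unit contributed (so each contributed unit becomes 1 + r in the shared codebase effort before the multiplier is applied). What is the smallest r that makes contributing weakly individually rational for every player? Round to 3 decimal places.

With matching at rate r, one contributed unit becomes (1 + r) in the shared codebase effort and returns 2.9 × (1 + r) / 9 to the contributor.
Setting this equal to 1: 1 + r = 9/2.9 = 3.1034.
So the minimum matching rate is r = 3.1034 − 1 = 2.103.

2.103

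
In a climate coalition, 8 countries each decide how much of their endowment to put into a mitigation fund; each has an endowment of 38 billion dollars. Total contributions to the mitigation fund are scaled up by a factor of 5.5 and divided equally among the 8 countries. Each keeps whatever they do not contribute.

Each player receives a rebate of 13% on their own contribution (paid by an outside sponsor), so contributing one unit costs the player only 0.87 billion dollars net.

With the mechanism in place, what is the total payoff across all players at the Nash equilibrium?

304.00 billion dollars

The effective private return is (5.5/8) / 0.87 = 0.7902, which is still under 1, so the mechanism doesn't change anyone's dominant strategy: zero contribution.
Everyone keeps their endowment and the group total is 8 × 38 = 304.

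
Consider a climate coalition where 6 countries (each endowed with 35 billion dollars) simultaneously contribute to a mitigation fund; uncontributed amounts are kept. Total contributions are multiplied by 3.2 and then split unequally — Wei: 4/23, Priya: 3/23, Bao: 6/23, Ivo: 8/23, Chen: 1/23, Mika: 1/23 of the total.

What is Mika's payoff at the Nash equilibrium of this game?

For player j, contributing a unit is worthwhile iff 3.2 × (j's share) ≥ 1, i.e. iff j's share is at least 0.3125.
Only Ivo (8/23) clears that bar, contributing 35; the remaining 5 contribute 0. Total contributed: 35.
Mika keeps 35 and receives 3.2 × 35 × 1/23 = 4.87 from the mitigation fund, for a payoff of 39.87.

39.87 billion dollars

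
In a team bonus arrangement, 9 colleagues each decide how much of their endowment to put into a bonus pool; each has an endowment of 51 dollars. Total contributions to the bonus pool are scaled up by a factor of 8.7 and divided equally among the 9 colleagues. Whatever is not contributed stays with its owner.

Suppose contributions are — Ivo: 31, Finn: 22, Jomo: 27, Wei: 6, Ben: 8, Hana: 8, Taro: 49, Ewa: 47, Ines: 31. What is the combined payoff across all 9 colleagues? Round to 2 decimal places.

Total contributed: 31 + 22 + 27 + 6 + 8 + 8 + 49 + 47 + 31 = 229; total kept: 9 × 51 − 229 = 230.
The bonus pool pays out 8.7 × 229 = 1992.30 in aggregate.
Group total = 230 + 1992.30 = 2222.30.

2222.30 dollars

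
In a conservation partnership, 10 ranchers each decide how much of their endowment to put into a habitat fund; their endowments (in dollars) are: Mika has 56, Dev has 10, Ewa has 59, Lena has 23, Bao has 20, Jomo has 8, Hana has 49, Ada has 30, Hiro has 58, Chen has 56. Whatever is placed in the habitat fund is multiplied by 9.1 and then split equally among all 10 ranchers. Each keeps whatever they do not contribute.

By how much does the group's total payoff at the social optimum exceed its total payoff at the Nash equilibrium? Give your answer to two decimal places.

2988.90 dollars

The private return per contributed unit is 9.1/10 = 0.9100 < 1 for every player regardless of endowment, so the Nash equilibrium is zero contribution and the group total is Σ E_j = 56 + 10 + 59 + 23 + 20 + 8 + 49 + 30 + 58 + 56 = 369.
Each contributed unit returns 9.100 to the group, so the social optimum is full contribution by everyone: group total = 9.100 × 369 = 3357.90.
Efficiency loss = (9.100 − 1) × 369 = 2988.90.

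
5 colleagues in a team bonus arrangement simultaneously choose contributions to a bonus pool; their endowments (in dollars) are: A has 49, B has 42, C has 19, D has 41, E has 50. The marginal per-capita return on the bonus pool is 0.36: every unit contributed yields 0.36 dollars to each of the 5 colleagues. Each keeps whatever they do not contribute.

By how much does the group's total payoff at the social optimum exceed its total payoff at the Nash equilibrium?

The private return per contributed unit is 0.36 < 1 for everyone, so the Nash equilibrium is zero contribution and the group total is Σ E_j = 49 + 42 + 19 + 41 + 50 = 201.
Each contributed unit returns 1.800 to the group, so the social optimum is full contribution by everyone: group total = 1.800 × 201 = 361.80.
Efficiency loss = (1.800 − 1) × 201 = 160.80.

160.80 dollars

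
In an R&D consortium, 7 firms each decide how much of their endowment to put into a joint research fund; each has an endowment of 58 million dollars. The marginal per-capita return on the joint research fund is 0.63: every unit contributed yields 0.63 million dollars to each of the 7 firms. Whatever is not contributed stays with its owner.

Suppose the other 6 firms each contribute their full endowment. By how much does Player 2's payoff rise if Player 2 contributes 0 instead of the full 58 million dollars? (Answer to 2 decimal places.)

21.46 million dollars

Switching from a contribution of 58 to 0 lets Player 2 keep an extra 58 million dollars, but lowers the joint research fund by 58, which costs Player 2 their own share of that drop: 0.63 × 58 = 36.54.
Net gain = 58 − 36.54 = 21.46. The private return per contributed unit (0.63) is below 1, so free-riding is indeed the best response regardless of what the others do.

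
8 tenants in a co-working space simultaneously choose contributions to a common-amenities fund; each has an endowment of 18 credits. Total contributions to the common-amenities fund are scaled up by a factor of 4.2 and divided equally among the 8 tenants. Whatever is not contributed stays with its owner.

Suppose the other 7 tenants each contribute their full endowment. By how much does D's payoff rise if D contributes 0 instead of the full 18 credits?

Switching from a contribution of 18 to 0 lets D keep an extra 18 credits, but lowers the common-amenities fund by 18, which costs D their own share of that drop: 4.2/8 × 18 = 9.45.
Net gain = 18 − 9.45 = 8.55. The private return per contributed unit (0.5250) is below 1, so free-riding is indeed the best response regardless of what the others do.

8.55 credits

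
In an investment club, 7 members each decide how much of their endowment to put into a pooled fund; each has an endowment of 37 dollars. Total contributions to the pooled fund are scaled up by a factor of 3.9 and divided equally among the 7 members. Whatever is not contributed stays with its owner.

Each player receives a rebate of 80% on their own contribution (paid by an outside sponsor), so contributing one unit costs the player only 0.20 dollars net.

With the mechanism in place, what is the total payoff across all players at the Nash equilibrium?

1217.30 dollars

Under the mechanism each unit contributed yields (3.9/7) / 0.20 = 2.7857 back to its contributor per unit of net cost, which exceeds 1, making full contribution the dominant choice for everyone.
So the Nash equilibrium is full contribution by all 7; the group earns 7 × (37 × 0.80 + 3.9 × 37) = 1217.30.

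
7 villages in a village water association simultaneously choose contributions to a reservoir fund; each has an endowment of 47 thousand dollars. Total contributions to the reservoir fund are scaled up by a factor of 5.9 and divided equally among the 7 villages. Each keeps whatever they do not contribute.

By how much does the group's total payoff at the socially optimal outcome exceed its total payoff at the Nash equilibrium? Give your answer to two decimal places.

Each contributed unit returns 5.9/7 = 0.8429 to its contributor — below 1 — so contributing 0 is dominant for every player. At the Nash equilibrium everyone keeps their 47, and the group total is 7 × 47 = 329.
Each contributed unit returns 5.900 to the group as a whole (0.8429 to each of 7 players), which exceeds 1, so the social optimum is full contribution: group total = 5.900 × 329 = 1941.10.
Efficiency loss = 1941.10 − 329 = 1612.10.

1612.10 thousand dollars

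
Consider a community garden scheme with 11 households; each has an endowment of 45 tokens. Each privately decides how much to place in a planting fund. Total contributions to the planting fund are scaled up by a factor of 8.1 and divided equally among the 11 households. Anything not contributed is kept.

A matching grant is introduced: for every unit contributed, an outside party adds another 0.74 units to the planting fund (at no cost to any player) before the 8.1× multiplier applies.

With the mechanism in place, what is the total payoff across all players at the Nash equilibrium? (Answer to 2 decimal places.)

6976.53 tokens

Under the mechanism each unit contributed yields 8.1 × 1.74 / 11 = 1.2813 back to its contributor per unit of net cost, which exceeds 1, making full contribution the dominant choice for everyone.
So the Nash equilibrium is full contribution by all 11; the group earns 8.1 × 1.74 × 495 = 6976.53.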